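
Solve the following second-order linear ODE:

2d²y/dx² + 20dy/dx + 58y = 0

Characteristic equation: 2r² + 20r + 58 = 0
Divide by 2: r² + 10r + 29 = 0
Roots: r = -5 ± 2i (complex conjugates)
General solution: y = e^(-5x)(C₁cos(2x) + C₂sin(2x))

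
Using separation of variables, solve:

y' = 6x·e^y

Separating variables and integrating:
-e^(-y) = 3x² + C

General solution: y = -ln(C - 3x²)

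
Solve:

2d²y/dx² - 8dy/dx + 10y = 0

Characteristic equation: 2r² - 8r + 10 = 0
Divide by 2: r² - 4r + 5 = 0
Roots: r = 2 ± i (complex conjugates)
General solution: y = e^(2x)(C₁cos(x) + C₂sin(x))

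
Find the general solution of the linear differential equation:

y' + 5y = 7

Using integrating factor method:

General solution: y = 7/5 + Ce^(-5x)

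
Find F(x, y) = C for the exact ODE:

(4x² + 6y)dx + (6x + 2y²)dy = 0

Verify exactness: ∂M/∂y = ∂N/∂x ✓
Find F(x,y) such that ∂F/∂x = M, ∂F/∂y = N
Solution: 4x³/3 + 6xy + 2y³/3 = C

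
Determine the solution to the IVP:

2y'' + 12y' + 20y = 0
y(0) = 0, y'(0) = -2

General solution: y = e^(-3x)(C₁cos(x) + C₂sin(x))
Complex roots r = -3 ± i
Applying ICs: C₁ = 0, C₂ = -2
Particular solution: y = e^(-3x)(-2sin(x))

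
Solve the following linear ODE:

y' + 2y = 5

Using integrating factor method:

General solution: y = 5/2 + Ce^(-2x)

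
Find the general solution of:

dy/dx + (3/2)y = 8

Using integrating factor method:

General solution: y = 16/3 + Ce^(-3x/2)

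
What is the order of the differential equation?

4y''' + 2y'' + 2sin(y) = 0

The order is 3 (highest derivative is of order 3).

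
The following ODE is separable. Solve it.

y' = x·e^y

Separating variables and integrating:
-e^(-y) = x²/2 + C

General solution: y = -ln(C - x²/2)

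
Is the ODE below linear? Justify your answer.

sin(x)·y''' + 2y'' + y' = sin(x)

Yes. Linear (y and its derivatives appear to the first power only, no products of y terms)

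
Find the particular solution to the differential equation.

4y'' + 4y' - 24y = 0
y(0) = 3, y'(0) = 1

General solution: y = C₁e^(2x) + C₂e^(-3x)
Applying ICs: C₁ = 2, C₂ = 1
Particular solution: y = 2e^(2x) + e^(-3x)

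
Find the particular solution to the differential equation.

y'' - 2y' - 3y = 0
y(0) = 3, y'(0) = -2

General solution: y = C₁e^(3x) + C₂e^(-x)
Applying ICs: C₁ = 1/4, C₂ = 11/4
Particular solution: y = (1/4)e^(3x) + (11/4)e^(-x)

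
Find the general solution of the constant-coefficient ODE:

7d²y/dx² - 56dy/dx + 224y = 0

Characteristic equation: 7r² - 56r + 224 = 0
Divide by 7: r² - 8r + 32 = 0
Roots: r = 4 ± 4i (complex conjugates)
General solution: y = e^(4x)(C₁cos(4x) + C₂sin(4x))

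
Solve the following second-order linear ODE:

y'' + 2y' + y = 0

Characteristic equation: r² + 2r + 1 = 0
Factored: (r + 1)² = 0
Repeated root: r = -1
General solution: y = (C₁ + C₂x)e^(-x)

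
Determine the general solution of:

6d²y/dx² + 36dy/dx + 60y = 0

Characteristic equation: 6r² + 36r + 60 = 0
Divide by 6: r² + 6r + 10 = 0
Roots: r = -3 ± i (complex conjugates)
General solution: y = e^(-3x)(C₁cos(x) + C₂sin(x))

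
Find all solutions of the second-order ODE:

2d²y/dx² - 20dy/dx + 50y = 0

Characteristic equation: 2r² - 20r + 50 = 0
Divide by 2: r² - 10r + 25 = 0
Factored: (r - 5)² = 0
Repeated root: r = 5
General solution: y = (C₁ + C₂x)e^(5x)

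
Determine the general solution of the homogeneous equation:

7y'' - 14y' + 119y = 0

Characteristic equation: 7r² - 14r + 119 = 0
Divide by 7: r² - 2r + 17 = 0
Roots: r = 1 ± 4i (complex conjugates)
General solution: y = e^x(C₁cos(4x) + C₂sin(4x))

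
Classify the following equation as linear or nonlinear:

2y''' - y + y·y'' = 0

Nonlinear (y·y'' term)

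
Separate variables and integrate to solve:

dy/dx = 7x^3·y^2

Separating variables and integrating:
-1/y = 7x^4/4 + C

General solution: y^-1 = (-7/4)x^4 + C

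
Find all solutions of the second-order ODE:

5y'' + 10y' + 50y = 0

Characteristic equation: 5r² + 10r + 50 = 0
Divide by 5: r² + 2r + 10 = 0
Roots: r = -1 ± 3i (complex conjugates)
General solution: y = e^(-x)(C₁cos(3x) + C₂sin(3x))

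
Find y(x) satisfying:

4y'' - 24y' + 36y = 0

Characteristic equation: 4r² - 24r + 36 = 0
Divide by 4: r² - 6r + 9 = 0
Factored: (r - 3)² = 0
Repeated root: r = 3
General solution: y = (C₁ + C₂x)e^(3x)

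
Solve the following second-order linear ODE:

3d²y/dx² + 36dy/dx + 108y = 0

Characteristic equation: 3r² + 36r + 108 = 0
Divide by 3: r² + 12r + 36 = 0
Factored: (r + 6)² = 0
Repeated root: r = -6
General solution: y = (C₁ + C₂x)e^(-6x)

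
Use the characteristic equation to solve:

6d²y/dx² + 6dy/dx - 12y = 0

Characteristic equation: 6r² + 6r - 12 = 0
Divide by 6: r² + r - 2 = 0
Roots: r = 1, -2 (distinct real)
General solution: y = C₁e^x + C₂e^(-2x)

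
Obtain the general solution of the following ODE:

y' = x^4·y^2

Separating variables and integrating:
-1/y = x^5/5 + C

General solution: y^-1 = (-1/5)x^5 + C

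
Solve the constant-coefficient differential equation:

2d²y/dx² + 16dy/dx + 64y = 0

Characteristic equation: 2r² + 16r + 64 = 0
Divide by 2: r² + 8r + 32 = 0
Roots: r = -4 ± 4i (complex conjugates)
General solution: y = e^(-4x)(C₁cos(4x) + C₂sin(4x))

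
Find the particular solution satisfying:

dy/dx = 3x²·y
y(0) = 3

General solution: y = Ce^(x³)
Applying IC y(0) = 3:
Particular solution: y = 3e^(x³)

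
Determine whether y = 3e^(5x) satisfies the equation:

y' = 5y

Verification:
y = 3e^(5x)
y' = 15e^(5x)
5y = 15e^(5x)
y' = 5y ✓

Yes, it is a solution.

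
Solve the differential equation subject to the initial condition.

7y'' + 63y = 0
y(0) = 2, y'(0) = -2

General solution: y = C₁cos(3x) + C₂sin(3x)
Complex roots r = ±3i
Applying ICs: C₁ = 2, C₂ = -2/3
Particular solution: y = 2cos(3x) - (2/3)sin(3x)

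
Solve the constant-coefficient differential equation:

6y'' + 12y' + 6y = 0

Characteristic equation: 6r² + 12r + 6 = 0
Divide by 6: r² + 2r + 1 = 0
Factored: (r + 1)² = 0
Repeated root: r = -1
General solution: y = (C₁ + C₂x)e^(-x)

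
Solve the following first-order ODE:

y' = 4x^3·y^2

Separating variables and integrating:
-1/y = x^4 + C

General solution: y^-1 = -x^4 + C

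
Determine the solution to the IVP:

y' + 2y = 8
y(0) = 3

General solution: y = 4 + Ce^(-2x)
Applying y(0) = 3: C = 3 - 4 = -1
Particular solution: y = 4 - e^(-2x)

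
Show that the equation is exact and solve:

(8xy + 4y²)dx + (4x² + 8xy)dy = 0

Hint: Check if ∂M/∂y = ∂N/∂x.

Verify exactness: ∂M/∂y = ∂N/∂x ✓
Find F(x,y) such that ∂F/∂x = M, ∂F/∂y = N
Solution: 4x²y + 4xy² = C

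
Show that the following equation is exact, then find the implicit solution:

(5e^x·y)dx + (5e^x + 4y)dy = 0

Verify exactness: ∂M/∂y = ∂N/∂x ✓
Find F(x,y) such that ∂F/∂x = M, ∂F/∂y = N
Solution: 5e^x·y + 2y² = C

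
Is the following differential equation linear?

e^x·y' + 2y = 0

Yes. Linear (y and its derivatives appear to the first power only, no products of y terms)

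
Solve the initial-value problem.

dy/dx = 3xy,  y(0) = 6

General solution: y = Ce^(3x²/2)
Applying IC y(0) = 6:
Particular solution: y = 6e^(3x²/2)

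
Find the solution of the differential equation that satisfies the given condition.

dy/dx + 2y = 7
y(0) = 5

General solution: y = 7/2 + Ce^(-2x)
Applying y(0) = 5: C = 5 - 7/2 = 3/2
Particular solution: y = 7/2 + (3/2)e^(-2x)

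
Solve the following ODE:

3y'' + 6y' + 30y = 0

Characteristic equation: 3r² + 6r + 30 = 0
Divide by 3: r² + 2r + 10 = 0
Roots: r = -1 ± 3i (complex conjugates)
General solution: y = e^(-x)(C₁cos(3x) + C₂sin(3x))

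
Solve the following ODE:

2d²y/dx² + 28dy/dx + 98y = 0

Characteristic equation: 2r² + 28r + 98 = 0
Divide by 2: r² + 14r + 49 = 0
Factored: (r + 7)² = 0
Repeated root: r = -7
General solution: y = (C₁ + C₂x)e^(-7x)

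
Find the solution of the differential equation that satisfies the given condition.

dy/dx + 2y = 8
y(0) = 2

General solution: y = 4 + Ce^(-2x)
Applying y(0) = 2: C = 2 - 4 = -2
Particular solution: y = 4 - 2e^(-2x)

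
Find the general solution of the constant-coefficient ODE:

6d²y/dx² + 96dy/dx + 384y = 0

Characteristic equation: 6r² + 96r + 384 = 0
Divide by 6: r² + 16r + 64 = 0
Factored: (r + 8)² = 0
Repeated root: r = -8
General solution: y = (C₁ + C₂x)e^(-8x)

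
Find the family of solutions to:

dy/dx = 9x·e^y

Separating variables and integrating:
-e^(-y) = 9x²/2 + C

General solution: y = -ln(C - 9x²/2)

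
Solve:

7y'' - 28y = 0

Characteristic equation: 7r² - 28 = 0
Divide by 7: r² - 4 = 0
Roots: r = 2, -2 (distinct real)
General solution: y = C₁e^(2x) + C₂e^(-2x)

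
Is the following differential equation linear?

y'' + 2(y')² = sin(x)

No. Nonlinear ((y')² term)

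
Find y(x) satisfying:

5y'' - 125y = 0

Characteristic equation: 5r² - 125 = 0
Divide by 5: r² - 25 = 0
Roots: r = 5, -5 (distinct real)
General solution: y = C₁e^(5x) + C₂e^(-5x)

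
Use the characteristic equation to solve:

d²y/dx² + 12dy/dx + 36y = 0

Characteristic equation: r² + 12r + 36 = 0
Factored: (r + 6)² = 0
Repeated root: r = -6
General solution: y = (C₁ + C₂x)e^(-6x)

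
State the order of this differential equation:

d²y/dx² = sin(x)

The order is 2 (highest derivative is of order 2).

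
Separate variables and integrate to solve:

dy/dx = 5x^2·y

Separating variables and integrating:
ln|y| = 5x^3/3 + C

General solution: y = Ce^(5x^3/3)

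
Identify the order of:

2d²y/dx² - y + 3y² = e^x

The order is 2 (highest derivative is of order 2).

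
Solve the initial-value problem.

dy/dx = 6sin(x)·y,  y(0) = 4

General solution: y = Ce^(-6cos(x))
Applying IC y(0) = 4:
Particular solution: y = 4e^(6(1-cos(x)))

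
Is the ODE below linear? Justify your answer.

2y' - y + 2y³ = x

No. Nonlinear (y³ term)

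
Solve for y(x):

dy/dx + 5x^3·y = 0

Using integrating factor method:

General solution: y = Ce^(-5x^4/4)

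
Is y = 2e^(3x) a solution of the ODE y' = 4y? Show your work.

Verification:
y = 2e^(3x)
y' = 6e^(3x)
But 4y = 8e^(3x)
y' ≠ 4y — the derivative does not match

No, it is not a solution.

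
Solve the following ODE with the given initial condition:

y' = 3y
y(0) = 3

General solution: y = Ce^(3x)
Applying IC y(0) = 3:
Particular solution: y = 3e^(3x)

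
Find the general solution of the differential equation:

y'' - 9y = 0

Characteristic equation: r² - 9 = 0
Roots: r = 3, -3 (distinct real)
General solution: y = C₁e^(3x) + C₂e^(-3x)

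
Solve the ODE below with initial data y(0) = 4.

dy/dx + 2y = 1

General solution: y = 1/2 + Ce^(-2x)
Applying y(0) = 4: C = 4 - 1/2 = 7/2
Particular solution: y = 1/2 + (7/2)e^(-2x)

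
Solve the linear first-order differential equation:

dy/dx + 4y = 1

Using integrating factor method:

General solution: y = 1/4 + Ce^(-4x)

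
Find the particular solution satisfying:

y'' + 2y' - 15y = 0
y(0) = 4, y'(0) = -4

General solution: y = C₁e^(3x) + C₂e^(-5x)
Applying ICs: C₁ = 2, C₂ = 2
Particular solution: y = 2e^(3x) + 2e^(-5x)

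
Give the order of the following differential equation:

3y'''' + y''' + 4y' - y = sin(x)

The order is 4 (highest derivative is of order 4).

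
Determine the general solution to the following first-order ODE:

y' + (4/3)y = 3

Using integrating factor method:

General solution: y = 9/4 + Ce^(-4x/3)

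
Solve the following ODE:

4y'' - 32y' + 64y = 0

Characteristic equation: 4r² - 32r + 64 = 0
Divide by 4: r² - 8r + 16 = 0
Factored: (r - 4)² = 0
Repeated root: r = 4
General solution: y = (C₁ + C₂x)e^(4x)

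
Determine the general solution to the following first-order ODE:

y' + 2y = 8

Using integrating factor method:

General solution: y = 4 + Ce^(-2x)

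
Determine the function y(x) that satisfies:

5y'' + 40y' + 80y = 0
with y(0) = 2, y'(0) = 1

General solution: y = (C₁ + C₂x)e^(-4x)
Repeated root r = -4
Applying ICs: C₁ = 2, C₂ = 9
Particular solution: y = (2 + 9x)e^(-4x)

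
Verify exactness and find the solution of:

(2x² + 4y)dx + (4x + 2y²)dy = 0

Verify exactness: ∂M/∂y = ∂N/∂x ✓
Find F(x,y) such that ∂F/∂x = M, ∂F/∂y = N
Solution: 2x³/3 + 4xy + 2y³/3 = C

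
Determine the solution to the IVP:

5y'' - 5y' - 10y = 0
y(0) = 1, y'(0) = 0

General solution: y = C₁e^(2x) + C₂e^(-x)
Applying ICs: C₁ = 1/3, C₂ = 2/3
Particular solution: y = (1/3)e^(2x) + (2/3)e^(-x)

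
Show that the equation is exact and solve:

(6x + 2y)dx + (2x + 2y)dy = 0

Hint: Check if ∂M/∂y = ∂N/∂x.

Verify exactness: ∂M/∂y = ∂N/∂x ✓
Find F(x,y) such that ∂F/∂x = M, ∂F/∂y = N
Solution: 3x² + 2xy + y² = C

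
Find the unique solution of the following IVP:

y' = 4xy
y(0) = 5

General solution: y = Ce^(2x²)
Applying IC y(0) = 5:
Particular solution: y = 5e^(2x²)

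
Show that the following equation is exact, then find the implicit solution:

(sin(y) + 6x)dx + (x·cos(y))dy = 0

Verify exactness: ∂M/∂y = ∂N/∂x ✓
Find F(x,y) such that ∂F/∂x = M, ∂F/∂y = N
Solution: x·sin(y) + 3x² = C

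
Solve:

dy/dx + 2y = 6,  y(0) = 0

General solution: y = 3 + Ce^(-2x)
Applying y(0) = 0: C = 0 - 3 = -3
Particular solution: y = 3 - 3e^(-2x)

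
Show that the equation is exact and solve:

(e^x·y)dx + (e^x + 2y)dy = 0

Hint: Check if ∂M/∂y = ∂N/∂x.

Verify exactness: ∂M/∂y = ∂N/∂x ✓
Find F(x,y) such that ∂F/∂x = M, ∂F/∂y = N
Solution: e^x·y + y² = C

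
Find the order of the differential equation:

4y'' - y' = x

The order is 2 (highest derivative is of order 2).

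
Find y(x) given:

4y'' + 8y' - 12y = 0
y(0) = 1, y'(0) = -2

General solution: y = C₁e^x + C₂e^(-3x)
Applying ICs: C₁ = 1/4, C₂ = 3/4
Particular solution: y = (1/4)e^x + (3/4)e^(-3x)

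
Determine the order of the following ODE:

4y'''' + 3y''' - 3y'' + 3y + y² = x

The order is 4 (highest derivative is of order 4).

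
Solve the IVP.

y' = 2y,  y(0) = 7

General solution: y = Ce^(2x)
Applying IC y(0) = 7:
Particular solution: y = 7e^(2x)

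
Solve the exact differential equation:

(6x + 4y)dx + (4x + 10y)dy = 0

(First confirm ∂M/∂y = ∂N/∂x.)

Verify exactness: ∂M/∂y = ∂N/∂x ✓
Find F(x,y) such that ∂F/∂x = M, ∂F/∂y = N
Solution: 3x² + 4xy + 5y² = C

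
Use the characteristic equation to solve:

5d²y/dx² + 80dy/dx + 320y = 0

Characteristic equation: 5r² + 80r + 320 = 0
Divide by 5: r² + 16r + 64 = 0
Factored: (r + 8)² = 0
Repeated root: r = -8
General solution: y = (C₁ + C₂x)e^(-8x)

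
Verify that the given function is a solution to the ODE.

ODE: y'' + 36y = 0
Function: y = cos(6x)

Verification:
y'' = -36cos(6x)
y'' + 36y = 0 ✓

Yes, it is a solution.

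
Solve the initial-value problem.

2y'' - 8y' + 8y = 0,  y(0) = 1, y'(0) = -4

General solution: y = (C₁ + C₂x)e^(2x)
Repeated root r = 2
Applying ICs: C₁ = 1, C₂ = -6
Particular solution: y = (1 - 6x)e^(2x)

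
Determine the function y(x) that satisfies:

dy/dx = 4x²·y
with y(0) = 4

General solution: y = Ce^(4x³/3)
Applying IC y(0) = 4:
Particular solution: y = 4e^(4x³/3)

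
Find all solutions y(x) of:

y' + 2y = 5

Using integrating factor method:

General solution: y = 5/2 + Ce^(-2x)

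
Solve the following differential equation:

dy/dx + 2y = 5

Using integrating factor method:

General solution: y = 5/2 + Ce^(-2x)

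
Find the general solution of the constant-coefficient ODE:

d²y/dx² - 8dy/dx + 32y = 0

Characteristic equation: r² - 8r + 32 = 0
Roots: r = 4 ± 4i (complex conjugates)
General solution: y = e^(4x)(C₁cos(4x) + C₂sin(4x))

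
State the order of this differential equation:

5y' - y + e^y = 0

The order is 1 (highest derivative is of order 1).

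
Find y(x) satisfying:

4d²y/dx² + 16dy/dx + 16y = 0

Characteristic equation: 4r² + 16r + 16 = 0
Divide by 4: r² + 4r + 4 = 0
Factored: (r + 2)² = 0
Repeated root: r = -2
General solution: y = (C₁ + C₂x)e^(-2x)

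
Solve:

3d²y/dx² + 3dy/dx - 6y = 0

Characteristic equation: 3r² + 3r - 6 = 0
Divide by 3: r² + r - 2 = 0
Roots: r = 1, -2 (distinct real)
General solution: y = C₁e^x + C₂e^(-2x)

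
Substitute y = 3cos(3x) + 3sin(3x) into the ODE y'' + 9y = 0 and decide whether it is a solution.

Verification:
y'' = -27cos(3x) - 27sin(3x)
y'' + 9y = 0 ✓

Yes, it is a solution.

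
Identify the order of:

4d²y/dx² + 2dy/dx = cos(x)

The order is 2 (highest derivative is of order 2).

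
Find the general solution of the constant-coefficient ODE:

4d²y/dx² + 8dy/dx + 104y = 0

Characteristic equation: 4r² + 8r + 104 = 0
Divide by 4: r² + 2r + 26 = 0
Roots: r = -1 ± 5i (complex conjugates)
General solution: y = e^(-x)(C₁cos(5x) + C₂sin(5x))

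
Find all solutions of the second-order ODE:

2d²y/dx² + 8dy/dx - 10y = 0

Characteristic equation: 2r² + 8r - 10 = 0
Divide by 2: r² + 4r - 5 = 0
Roots: r = 1, -5 (distinct real)
General solution: y = C₁e^x + C₂e^(-5x)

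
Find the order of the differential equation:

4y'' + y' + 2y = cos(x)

The order is 2 (highest derivative is of order 2).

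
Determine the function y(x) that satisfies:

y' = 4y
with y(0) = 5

General solution: y = Ce^(4x)
Applying IC y(0) = 5:
Particular solution: y = 5e^(4x)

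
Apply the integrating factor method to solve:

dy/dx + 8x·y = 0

Using integrating factor method:

General solution: y = Ce^(-4x^2)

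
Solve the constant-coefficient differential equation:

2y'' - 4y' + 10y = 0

Characteristic equation: 2r² - 4r + 10 = 0
Divide by 2: r² - 2r + 5 = 0
Roots: r = 1 ± 2i (complex conjugates)
General solution: y = e^x(C₁cos(2x) + C₂sin(2x))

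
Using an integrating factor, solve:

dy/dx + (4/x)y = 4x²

Using integrating factor method:

General solution: y = (4/7)x^3 + Cx^(-4)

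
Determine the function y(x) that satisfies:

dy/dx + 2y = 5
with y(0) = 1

General solution: y = 5/2 + Ce^(-2x)
Applying y(0) = 1: C = 1 - 5/2 = -3/2
Particular solution: y = 5/2 - (3/2)e^(-2x)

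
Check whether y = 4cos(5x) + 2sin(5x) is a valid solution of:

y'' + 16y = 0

Verification:
y'' = -100cos(5x) - 50sin(5x)
y'' + 16y ≠ 0 (frequency mismatch: got 25 instead of 16)

No, it is not a solution.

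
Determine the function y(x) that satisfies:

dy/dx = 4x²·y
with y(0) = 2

General solution: y = Ce^(4x³/3)
Applying IC y(0) = 2:
Particular solution: y = 2e^(4x³/3)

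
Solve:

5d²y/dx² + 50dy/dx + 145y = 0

Characteristic equation: 5r² + 50r + 145 = 0
Divide by 5: r² + 10r + 29 = 0
Roots: r = -5 ± 2i (complex conjugates)
General solution: y = e^(-5x)(C₁cos(2x) + C₂sin(2x))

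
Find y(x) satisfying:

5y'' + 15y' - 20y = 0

Characteristic equation: 5r² + 15r - 20 = 0
Divide by 5: r² + 3r - 4 = 0
Roots: r = 1, -4 (distinct real)
General solution: y = C₁e^x + C₂e^(-4x)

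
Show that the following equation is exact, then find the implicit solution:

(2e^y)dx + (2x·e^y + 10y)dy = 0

Verify exactness: ∂M/∂y = ∂N/∂x ✓
Find F(x,y) such that ∂F/∂x = M, ∂F/∂y = N
Solution: 2x·e^y + 5y² = C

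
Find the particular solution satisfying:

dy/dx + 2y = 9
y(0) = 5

General solution: y = 9/2 + Ce^(-2x)
Applying y(0) = 5: C = 5 - 9/2 = 1/2
Particular solution: y = 9/2 + (1/2)e^(-2x)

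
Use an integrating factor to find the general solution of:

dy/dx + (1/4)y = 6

Using integrating factor method:

General solution: y = 24 + Ce^(-x/4)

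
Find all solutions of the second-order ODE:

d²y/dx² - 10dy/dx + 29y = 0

Characteristic equation: r² - 10r + 29 = 0
Roots: r = 5 ± 2i (complex conjugates)
General solution: y = e^(5x)(C₁cos(2x) + C₂sin(2x))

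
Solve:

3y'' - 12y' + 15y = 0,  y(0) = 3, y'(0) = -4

General solution: y = e^(2x)(C₁cos(x) + C₂sin(x))
Complex roots r = 2 ± i
Applying ICs: C₁ = 3, C₂ = -10
Particular solution: y = e^(2x)(3cos(x) - 10sin(x))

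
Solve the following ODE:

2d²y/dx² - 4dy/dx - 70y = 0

Characteristic equation: 2r² - 4r - 70 = 0
Divide by 2: r² - 2r - 35 = 0
Roots: r = 7, -5 (distinct real)
General solution: y = C₁e^(7x) + C₂e^(-5x)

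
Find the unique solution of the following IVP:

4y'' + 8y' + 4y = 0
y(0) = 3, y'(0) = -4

General solution: y = (C₁ + C₂x)e^(-x)
Repeated root r = -1
Applying ICs: C₁ = 3, C₂ = -1
Particular solution: y = (3 - x)e^(-x)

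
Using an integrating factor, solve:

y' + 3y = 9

Using integrating factor method:

General solution: y = 3 + Ce^(-3x)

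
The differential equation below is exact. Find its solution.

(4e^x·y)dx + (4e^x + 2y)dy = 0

Verify exactness: ∂M/∂y = ∂N/∂x ✓
Find F(x,y) such that ∂F/∂x = M, ∂F/∂y = N
Solution: 4e^x·y + y² = C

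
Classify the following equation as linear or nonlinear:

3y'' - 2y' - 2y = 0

Linear (y and its derivatives appear to the first power only, no products of y terms)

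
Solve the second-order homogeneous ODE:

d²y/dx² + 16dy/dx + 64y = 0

Characteristic equation: r² + 16r + 64 = 0
Factored: (r + 8)² = 0
Repeated root: r = -8
General solution: y = (C₁ + C₂x)e^(-8x)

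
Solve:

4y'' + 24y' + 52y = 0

Characteristic equation: 4r² + 24r + 52 = 0
Divide by 4: r² + 6r + 13 = 0
Roots: r = -3 ± 2i (complex conjugates)
General solution: y = e^(-3x)(C₁cos(2x) + C₂sin(2x))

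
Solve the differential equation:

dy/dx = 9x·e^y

Separating variables and integrating:
-e^(-y) = 9x²/2 + C

General solution: y = -ln(C - 9x²/2)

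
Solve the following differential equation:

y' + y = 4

Using integrating factor method:

General solution: y = 4 + Ce^(-x)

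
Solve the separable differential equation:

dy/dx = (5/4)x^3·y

Separating variables and integrating:
ln|y| = 5x^4/16 + C

General solution: y = Ce^(5x^4/16)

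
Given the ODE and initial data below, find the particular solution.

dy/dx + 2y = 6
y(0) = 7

General solution: y = 3 + Ce^(-2x)
Applying y(0) = 7: C = 7 - 3 = 4
Particular solution: y = 3 + 4e^(-2x)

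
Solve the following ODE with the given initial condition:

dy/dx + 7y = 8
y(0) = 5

General solution: y = 8/7 + Ce^(-7x)
Applying y(0) = 5: C = 5 - 8/7 = 27/7
Particular solution: y = 8/7 + (27/7)e^(-7x)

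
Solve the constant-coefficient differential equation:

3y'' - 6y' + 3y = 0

Characteristic equation: 3r² - 6r + 3 = 0
Divide by 3: r² - 2r + 1 = 0
Factored: (r - 1)² = 0
Repeated root: r = 1
General solution: y = (C₁ + C₂x)e^x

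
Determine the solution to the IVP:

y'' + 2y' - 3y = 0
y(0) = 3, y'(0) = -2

General solution: y = C₁e^x + C₂e^(-3x)
Applying ICs: C₁ = 7/4, C₂ = 5/4
Particular solution: y = (7/4)e^x + (5/4)e^(-3x)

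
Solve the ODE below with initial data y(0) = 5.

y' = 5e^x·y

General solution: y = Ce^(5e^x)
Applying IC y(0) = 5:
Particular solution: y = 5e^(5(e^x - 1))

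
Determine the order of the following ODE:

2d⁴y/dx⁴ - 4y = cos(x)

The order is 4 (highest derivative is of order 4).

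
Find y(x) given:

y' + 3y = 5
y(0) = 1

General solution: y = 5/3 + Ce^(-3x)
Applying y(0) = 1: C = 1 - 5/3 = -2/3
Particular solution: y = 5/3 - (2/3)e^(-3x)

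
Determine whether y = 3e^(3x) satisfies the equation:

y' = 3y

Verification:
y = 3e^(3x)
y' = 9e^(3x)
3y = 9e^(3x)
y' = 3y ✓

Yes, it is a solution.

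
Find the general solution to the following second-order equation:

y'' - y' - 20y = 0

Characteristic equation: r² - r - 20 = 0
Roots: r = 5, -4 (distinct real)
General solution: y = C₁e^(5x) + C₂e^(-4x)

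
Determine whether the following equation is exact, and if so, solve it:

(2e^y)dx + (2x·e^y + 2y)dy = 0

Verify exactness: ∂M/∂y = ∂N/∂x ✓
Find F(x,y) such that ∂F/∂x = M, ∂F/∂y = N
Solution: 2x·e^y + y² = C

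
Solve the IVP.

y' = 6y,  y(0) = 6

General solution: y = Ce^(6x)
Applying IC y(0) = 6:
Particular solution: y = 6e^(6x)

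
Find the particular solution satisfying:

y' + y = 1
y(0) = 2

General solution: y = 1 + Ce^(-x)
Applying y(0) = 2: C = 2 - 1 = 1
Particular solution: y = 1 + e^(-x)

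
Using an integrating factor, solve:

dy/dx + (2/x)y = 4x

Using integrating factor method:

General solution: y = x^2 + Cx^(-2)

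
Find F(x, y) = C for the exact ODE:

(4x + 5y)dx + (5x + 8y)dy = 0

Verify exactness: ∂M/∂y = ∂N/∂x ✓
Find F(x,y) such that ∂F/∂x = M, ∂F/∂y = N
Solution: 2x² + 5xy + 4y² = C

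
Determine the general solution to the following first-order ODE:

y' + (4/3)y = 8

Using integrating factor method:

General solution: y = 6 + Ce^(-4x/3)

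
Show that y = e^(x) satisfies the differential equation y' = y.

Verification:
y = e^(x)
y' = e^(x)
y = e^(x)
y' = y ✓

Yes, it is a solution.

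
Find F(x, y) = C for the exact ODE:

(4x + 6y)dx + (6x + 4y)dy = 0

Verify exactness: ∂M/∂y = ∂N/∂x ✓
Find F(x,y) such that ∂F/∂x = M, ∂F/∂y = N
Solution: 2x² + 6xy + 2y² = C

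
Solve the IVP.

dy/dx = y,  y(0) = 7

General solution: y = Ce^x
Applying IC y(0) = 7:
Particular solution: y = 7e^x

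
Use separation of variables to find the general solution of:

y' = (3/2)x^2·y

Separating variables and integrating:
ln|y| = x^3/2 + C

General solution: y = Ce^(x^3/2)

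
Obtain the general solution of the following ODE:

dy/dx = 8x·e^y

Separating variables and integrating:
-e^(-y) = 4x² + C

General solution: y = -ln(C - 4x²)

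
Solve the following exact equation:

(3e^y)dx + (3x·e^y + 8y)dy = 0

Verify exactness: ∂M/∂y = ∂N/∂x ✓
Find F(x,y) such that ∂F/∂x = M, ∂F/∂y = N
Solution: 3x·e^y + 4y² = C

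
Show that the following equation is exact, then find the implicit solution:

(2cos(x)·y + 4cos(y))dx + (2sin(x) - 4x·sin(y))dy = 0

Verify exactness: ∂M/∂y = ∂N/∂x ✓
Find F(x,y) such that ∂F/∂x = M, ∂F/∂y = N
Solution: 2sin(x)·y + 4x·cos(y) = C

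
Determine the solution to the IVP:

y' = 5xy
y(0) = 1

General solution: y = Ce^(5x²/2)
Applying IC y(0) = 1:
Particular solution: y = e^(5x²/2)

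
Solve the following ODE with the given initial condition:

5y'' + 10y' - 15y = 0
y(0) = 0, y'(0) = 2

General solution: y = C₁e^x + C₂e^(-3x)
Applying ICs: C₁ = 1/2, C₂ = -1/2
Particular solution: y = (1/2)e^x - (1/2)e^(-3x)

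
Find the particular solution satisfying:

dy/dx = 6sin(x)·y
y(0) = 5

General solution: y = Ce^(-6cos(x))
Applying IC y(0) = 5:
Particular solution: y = 5e^(6(1-cos(x)))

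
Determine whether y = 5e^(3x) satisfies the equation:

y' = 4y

Verification:
y = 5e^(3x)
y' = 15e^(3x)
But 4y = 20e^(3x)
y' ≠ 4y — the derivative does not match

No, it is not a solution.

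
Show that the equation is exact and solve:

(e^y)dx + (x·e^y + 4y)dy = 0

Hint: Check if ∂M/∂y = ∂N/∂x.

Verify exactness: ∂M/∂y = ∂N/∂x ✓
Find F(x,y) such that ∂F/∂x = M, ∂F/∂y = N
Solution: x·e^y + 2y² = C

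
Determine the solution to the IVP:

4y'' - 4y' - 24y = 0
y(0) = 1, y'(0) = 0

General solution: y = C₁e^(3x) + C₂e^(-2x)
Applying ICs: C₁ = 2/5, C₂ = 3/5
Particular solution: y = (2/5)e^(3x) + (3/5)e^(-2x)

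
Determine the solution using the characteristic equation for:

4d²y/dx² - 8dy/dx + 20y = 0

Characteristic equation: 4r² - 8r + 20 = 0
Divide by 4: r² - 2r + 5 = 0
Roots: r = 1 ± 2i (complex conjugates)
General solution: y = e^x(C₁cos(2x) + C₂sin(2x))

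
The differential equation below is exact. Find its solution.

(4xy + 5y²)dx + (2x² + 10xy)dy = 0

Verify exactness: ∂M/∂y = ∂N/∂x ✓
Find F(x,y) such that ∂F/∂x = M, ∂F/∂y = N
Solution: 2x²y + 5xy² = C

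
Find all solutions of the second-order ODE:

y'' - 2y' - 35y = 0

Characteristic equation: r² - 2r - 35 = 0
Roots: r = 7, -5 (distinct real)
General solution: y = C₁e^(7x) + C₂e^(-5x)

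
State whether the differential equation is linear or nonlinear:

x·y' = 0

Linear (y and its derivatives appear to the first power only, no products of y terms)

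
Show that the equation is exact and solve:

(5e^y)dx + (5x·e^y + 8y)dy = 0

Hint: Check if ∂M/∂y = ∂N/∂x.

Verify exactness: ∂M/∂y = ∂N/∂x ✓
Find F(x,y) such that ∂F/∂x = M, ∂F/∂y = N
Solution: 5x·e^y + 4y² = C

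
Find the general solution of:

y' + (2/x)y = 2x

Using integrating factor method:

General solution: y = (1/2)x^2 + Cx^(-2)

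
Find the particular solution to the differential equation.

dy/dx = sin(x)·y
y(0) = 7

General solution: y = Ce^(-cos(x))
Applying IC y(0) = 7:
Particular solution: y = 7e^(1-cos(x))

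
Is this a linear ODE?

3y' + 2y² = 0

No. Nonlinear (y² term)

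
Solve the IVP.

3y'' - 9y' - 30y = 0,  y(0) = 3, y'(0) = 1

General solution: y = C₁e^(5x) + C₂e^(-2x)
Applying ICs: C₁ = 1, C₂ = 2
Particular solution: y = e^(5x) + 2e^(-2x)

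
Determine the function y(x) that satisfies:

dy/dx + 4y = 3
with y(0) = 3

General solution: y = 3/4 + Ce^(-4x)
Applying y(0) = 3: C = 3 - 3/4 = 9/4
Particular solution: y = 3/4 + (9/4)e^(-4x)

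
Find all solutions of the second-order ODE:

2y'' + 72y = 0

Characteristic equation: 2r² + 72 = 0
Divide by 2: r² + 36 = 0
Roots: r = ±6i (complex conjugates)
General solution: y = C₁cos(6x) + C₂sin(6x)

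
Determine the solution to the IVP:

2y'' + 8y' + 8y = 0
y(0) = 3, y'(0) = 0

General solution: y = (C₁ + C₂x)e^(-2x)
Repeated root r = -2
Applying ICs: C₁ = 3, C₂ = 6
Particular solution: y = (3 + 6x)e^(-2x)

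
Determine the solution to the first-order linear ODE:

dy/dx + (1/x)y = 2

Using integrating factor method:

General solution: y = x + C/x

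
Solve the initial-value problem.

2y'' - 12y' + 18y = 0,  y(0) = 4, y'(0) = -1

General solution: y = (C₁ + C₂x)e^(3x)
Repeated root r = 3
Applying ICs: C₁ = 4, C₂ = -13
Particular solution: y = (4 - 13x)e^(3x)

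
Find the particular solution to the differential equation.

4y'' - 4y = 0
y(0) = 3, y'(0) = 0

General solution: y = C₁e^x + C₂e^(-x)
Applying ICs: C₁ = 3/2, C₂ = 3/2
Particular solution: y = (3/2)e^x + (3/2)e^(-x)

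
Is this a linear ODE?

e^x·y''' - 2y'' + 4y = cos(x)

Yes. Linear (y and its derivatives appear to the first power only, no products of y terms)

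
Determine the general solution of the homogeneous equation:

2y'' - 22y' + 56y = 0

Characteristic equation: 2r² - 22r + 56 = 0
Divide by 2: r² - 11r + 28 = 0
Roots: r = 7, 4 (distinct real)
General solution: y = C₁e^(7x) + C₂e^(4x)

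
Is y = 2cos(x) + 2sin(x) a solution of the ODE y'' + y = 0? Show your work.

Verification:
y'' = -2cos(x) - 2sin(x)
y'' + y = 0 ✓

Yes, it is a solution.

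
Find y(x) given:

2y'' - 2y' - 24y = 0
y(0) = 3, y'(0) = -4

General solution: y = C₁e^(4x) + C₂e^(-3x)
Applying ICs: C₁ = 5/7, C₂ = 16/7
Particular solution: y = (5/7)e^(4x) + (16/7)e^(-3x)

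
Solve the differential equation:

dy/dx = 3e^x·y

Separating variables and integrating:
ln|y| = 3e^x + C

General solution: y = Ce^(3e^x)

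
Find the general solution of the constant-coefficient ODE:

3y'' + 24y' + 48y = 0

Characteristic equation: 3r² + 24r + 48 = 0
Divide by 3: r² + 8r + 16 = 0
Factored: (r + 4)² = 0
Repeated root: r = -4
General solution: y = (C₁ + C₂x)e^(-4x)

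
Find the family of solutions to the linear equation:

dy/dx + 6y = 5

Using integrating factor method:

General solution: y = 5/6 + Ce^(-6x)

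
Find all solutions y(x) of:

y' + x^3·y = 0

Using integrating factor method:

General solution: y = Ce^(-x^4/4)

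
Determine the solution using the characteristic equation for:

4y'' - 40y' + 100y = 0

Characteristic equation: 4r² - 40r + 100 = 0
Divide by 4: r² - 10r + 25 = 0
Factored: (r - 5)² = 0
Repeated root: r = 5
General solution: y = (C₁ + C₂x)e^(5x)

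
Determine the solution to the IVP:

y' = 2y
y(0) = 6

General solution: y = Ce^(2x)
Applying IC y(0) = 6:
Particular solution: y = 6e^(2x)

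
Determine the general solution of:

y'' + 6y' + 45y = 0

Characteristic equation: r² + 6r + 45 = 0
Roots: r = -3 ± 6i (complex conjugates)
General solution: y = e^(-3x)(C₁cos(6x) + C₂sin(6x))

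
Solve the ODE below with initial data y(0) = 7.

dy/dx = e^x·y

General solution: y = Ce^(e^x)
Applying IC y(0) = 7:
Particular solution: y = 7e^(e^x - 1)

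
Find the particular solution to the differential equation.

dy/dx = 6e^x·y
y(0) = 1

General solution: y = Ce^(6e^x)
Applying IC y(0) = 1:
Particular solution: y = e^(6(e^x - 1))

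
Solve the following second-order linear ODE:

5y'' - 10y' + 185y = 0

Characteristic equation: 5r² - 10r + 185 = 0
Divide by 5: r² - 2r + 37 = 0
Roots: r = 1 ± 6i (complex conjugates)
General solution: y = e^x(C₁cos(6x) + C₂sin(6x))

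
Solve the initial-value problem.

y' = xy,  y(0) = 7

General solution: y = Ce^(x²/2)
Applying IC y(0) = 7:
Particular solution: y = 7e^(x²/2)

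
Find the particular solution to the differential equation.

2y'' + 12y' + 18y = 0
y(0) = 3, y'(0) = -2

General solution: y = (C₁ + C₂x)e^(-3x)
Repeated root r = -3
Applying ICs: C₁ = 3, C₂ = 7
Particular solution: y = (3 + 7x)e^(-3x)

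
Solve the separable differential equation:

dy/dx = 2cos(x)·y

Separating variables and integrating:
ln|y| = 2sin(x) + C

General solution: y = Ce^(2sin(x))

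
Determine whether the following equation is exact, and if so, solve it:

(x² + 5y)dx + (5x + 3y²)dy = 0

Verify exactness: ∂M/∂y = ∂N/∂x ✓
Find F(x,y) such that ∂F/∂x = M, ∂F/∂y = N
Solution: x³/3 + 5xy + y³ = C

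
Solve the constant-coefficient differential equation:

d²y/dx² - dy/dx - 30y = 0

Characteristic equation: r² - r - 30 = 0
Roots: r = 6, -5 (distinct real)
General solution: y = C₁e^(6x) + C₂e^(-5x)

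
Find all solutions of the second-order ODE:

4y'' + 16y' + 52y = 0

Characteristic equation: 4r² + 16r + 52 = 0
Divide by 4: r² + 4r + 13 = 0
Roots: r = -2 ± 3i (complex conjugates)
General solution: y = e^(-2x)(C₁cos(3x) + C₂sin(3x))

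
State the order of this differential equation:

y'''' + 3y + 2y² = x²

The order is 4 (highest derivative is of order 4).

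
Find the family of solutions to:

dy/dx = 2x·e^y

Separating variables and integrating:
-e^(-y) = x² + C

General solution: y = -ln(C - x²)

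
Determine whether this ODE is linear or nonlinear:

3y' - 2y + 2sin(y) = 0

Nonlinear (sin(y) is nonlinear in y)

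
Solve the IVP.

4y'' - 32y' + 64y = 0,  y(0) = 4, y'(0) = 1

General solution: y = (C₁ + C₂x)e^(4x)
Repeated root r = 4
Applying ICs: C₁ = 4, C₂ = -15
Particular solution: y = (4 - 15x)e^(4x)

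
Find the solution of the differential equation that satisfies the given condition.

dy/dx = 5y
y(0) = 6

General solution: y = Ce^(5x)
Applying IC y(0) = 6:
Particular solution: y = 6e^(5x)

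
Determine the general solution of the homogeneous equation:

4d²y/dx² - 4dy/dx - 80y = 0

Characteristic equation: 4r² - 4r - 80 = 0
Divide by 4: r² - r - 20 = 0
Roots: r = 5, -4 (distinct real)
General solution: y = C₁e^(5x) + C₂e^(-4x)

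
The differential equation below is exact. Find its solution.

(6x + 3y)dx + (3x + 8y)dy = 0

Verify exactness: ∂M/∂y = ∂N/∂x ✓
Find F(x,y) such that ∂F/∂x = M, ∂F/∂y = N
Solution: 3x² + 3xy + 4y² = C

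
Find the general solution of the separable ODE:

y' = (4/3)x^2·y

Separating variables and integrating:
ln|y| = 4x^3/9 + C

General solution: y = Ce^(4x^3/9)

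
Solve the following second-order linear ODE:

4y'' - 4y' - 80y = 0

Characteristic equation: 4r² - 4r - 80 = 0
Divide by 4: r² - r - 20 = 0
Roots: r = 5, -4 (distinct real)
General solution: y = C₁e^(5x) + C₂e^(-4x)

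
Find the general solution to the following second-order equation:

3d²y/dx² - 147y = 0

Characteristic equation: 3r² - 147 = 0
Divide by 3: r² - 49 = 0
Roots: r = 7, -7 (distinct real)
General solution: y = C₁e^(7x) + C₂e^(-7x)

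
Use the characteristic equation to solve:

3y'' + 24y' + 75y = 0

Characteristic equation: 3r² + 24r + 75 = 0
Divide by 3: r² + 8r + 25 = 0
Roots: r = -4 ± 3i (complex conjugates)
General solution: y = e^(-4x)(C₁cos(3x) + C₂sin(3x))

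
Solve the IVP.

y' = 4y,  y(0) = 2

General solution: y = Ce^(4x)
Applying IC y(0) = 2:
Particular solution: y = 2e^(4x)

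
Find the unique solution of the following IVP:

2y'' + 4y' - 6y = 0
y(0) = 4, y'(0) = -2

General solution: y = C₁e^x + C₂e^(-3x)
Applying ICs: C₁ = 5/2, C₂ = 3/2
Particular solution: y = (5/2)e^x + (3/2)e^(-3x)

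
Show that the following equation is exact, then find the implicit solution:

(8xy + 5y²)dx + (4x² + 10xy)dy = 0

Verify exactness: ∂M/∂y = ∂N/∂x ✓
Find F(x,y) such that ∂F/∂x = M, ∂F/∂y = N
Solution: 4x²y + 5xy² = C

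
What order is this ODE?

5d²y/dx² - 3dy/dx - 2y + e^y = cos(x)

The order is 2 (highest derivative is of order 2).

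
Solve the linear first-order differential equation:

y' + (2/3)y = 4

Using integrating factor method:

General solution: y = 6 + Ce^(-2x/3)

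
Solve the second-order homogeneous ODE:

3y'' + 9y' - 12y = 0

Characteristic equation: 3r² + 9r - 12 = 0
Divide by 3: r² + 3r - 4 = 0
Roots: r = 1, -4 (distinct real)
General solution: y = C₁e^x + C₂e^(-4x)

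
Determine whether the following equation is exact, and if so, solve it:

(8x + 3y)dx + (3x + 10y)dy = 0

Verify exactness: ∂M/∂y = ∂N/∂x ✓
Find F(x,y) such that ∂F/∂x = M, ∂F/∂y = N
Solution: 4x² + 3xy + 5y² = C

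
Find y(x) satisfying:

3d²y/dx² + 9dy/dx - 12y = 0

Characteristic equation: 3r² + 9r - 12 = 0
Divide by 3: r² + 3r - 4 = 0
Roots: r = 1, -4 (distinct real)
General solution: y = C₁e^x + C₂e^(-4x)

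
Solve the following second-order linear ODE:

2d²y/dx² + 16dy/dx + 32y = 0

Characteristic equation: 2r² + 16r + 32 = 0
Divide by 2: r² + 8r + 16 = 0
Factored: (r + 4)² = 0
Repeated root: r = -4
General solution: y = (C₁ + C₂x)e^(-4x)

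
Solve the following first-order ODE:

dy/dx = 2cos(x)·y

Separating variables and integrating:
ln|y| = 2sin(x) + C

General solution: y = Ce^(2sin(x))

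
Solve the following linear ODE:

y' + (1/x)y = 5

Using integrating factor method:

General solution: y = (5/2)x + C/x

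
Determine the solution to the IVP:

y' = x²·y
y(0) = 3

General solution: y = Ce^(x³/3)
Applying IC y(0) = 3:
Particular solution: y = 3e^(x³/3)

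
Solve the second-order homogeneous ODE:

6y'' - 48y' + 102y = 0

Characteristic equation: 6r² - 48r + 102 = 0
Divide by 6: r² - 8r + 17 = 0
Roots: r = 4 ± i (complex conjugates)
General solution: y = e^(4x)(C₁cos(x) + C₂sin(x))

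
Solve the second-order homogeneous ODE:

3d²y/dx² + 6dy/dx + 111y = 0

Characteristic equation: 3r² + 6r + 111 = 0
Divide by 3: r² + 2r + 37 = 0
Roots: r = -1 ± 6i (complex conjugates)
General solution: y = e^(-x)(C₁cos(6x) + C₂sin(6x))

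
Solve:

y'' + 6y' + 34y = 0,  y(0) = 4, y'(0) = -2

General solution: y = e^(-3x)(C₁cos(5x) + C₂sin(5x))
Complex roots r = -3 ± 5i
Applying ICs: C₁ = 4, C₂ = 2
Particular solution: y = e^(-3x)(4cos(5x) + 2sin(5x))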